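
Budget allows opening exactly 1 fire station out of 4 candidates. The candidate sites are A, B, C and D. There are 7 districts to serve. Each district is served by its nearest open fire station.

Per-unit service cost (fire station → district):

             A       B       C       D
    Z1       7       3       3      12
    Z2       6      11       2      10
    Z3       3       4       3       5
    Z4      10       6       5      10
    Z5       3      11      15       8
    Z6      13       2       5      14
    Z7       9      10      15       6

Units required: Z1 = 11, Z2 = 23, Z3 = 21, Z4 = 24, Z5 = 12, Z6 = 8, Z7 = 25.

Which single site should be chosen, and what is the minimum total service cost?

With exactly 1 open, each district uses its cheapest among the chosen.
{C}: Z1→C 3·11=33, Z2→C 2·23=46, Z3→C 3·21=63, Z4→C 5·24=120, Z5→C 15·12=180, Z6→C 5·8=40, Z7→C 15·25=375. Service cost 857.
{A}: service cost 883
{B}: service cost 912
Among all 4 size-1 choices, {C} is lowest.

Choose C only; total service cost 857.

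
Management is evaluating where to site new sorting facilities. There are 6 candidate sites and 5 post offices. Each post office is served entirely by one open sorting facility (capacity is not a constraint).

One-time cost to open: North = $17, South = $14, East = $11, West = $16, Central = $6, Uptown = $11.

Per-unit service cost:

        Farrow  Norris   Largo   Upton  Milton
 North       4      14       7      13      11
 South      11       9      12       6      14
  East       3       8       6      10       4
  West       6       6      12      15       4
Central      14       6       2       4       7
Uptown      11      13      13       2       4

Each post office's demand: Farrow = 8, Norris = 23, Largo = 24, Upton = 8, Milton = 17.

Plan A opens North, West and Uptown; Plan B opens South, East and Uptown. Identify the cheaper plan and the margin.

Plan A is cheaper by 6.

Plan A: {North, West, Uptown}: Farrow→North 4·8=32, Norris→West 6·23=138, Largo→North 7·24=168, Upton→Uptown 2·8=16, Milton→West 4·17=68. Service 422; fixed 44; total 466.
Plan B: {South, East, Uptown}: Farrow→East 3·8=24, Norris→East 8·23=184, Largo→East 6·24=144, Upton→Uptown 2·8=16, Milton→East 4·17=68. Service 436; fixed 36; total 472.
Difference: |466 − 472| = 6.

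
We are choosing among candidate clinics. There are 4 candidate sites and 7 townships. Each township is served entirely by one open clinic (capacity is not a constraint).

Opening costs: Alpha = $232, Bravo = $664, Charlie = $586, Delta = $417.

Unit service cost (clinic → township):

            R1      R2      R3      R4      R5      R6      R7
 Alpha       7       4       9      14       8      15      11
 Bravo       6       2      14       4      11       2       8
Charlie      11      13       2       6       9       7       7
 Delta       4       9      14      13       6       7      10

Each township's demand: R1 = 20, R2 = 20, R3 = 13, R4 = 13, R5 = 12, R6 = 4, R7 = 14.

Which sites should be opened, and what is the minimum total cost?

For any fixed open set, each township goes to its cheapest open site; total = fixed + service.
{Alpha}: R1→Alpha 7·20=140, R2→Alpha 4·20=80, R3→Alpha 9·13=117, R4→Alpha 14·13=182, R5→Alpha 8·12=96, R6→Alpha 15·4=60, R7→Alpha 11·14=154. Service 829; fixed 232; total 1061.
{Delta}: service 851 + fixed 417 = 1268
{Bravo}: R1→Bravo 6·20=120, R2→Bravo 2·20=40, R3→Bravo 14·13=182, R4→Bravo 4·13=52, R5→Bravo 11·12=132, R6→Bravo 2·4=8, R7→Bravo 8·14=112. Service 646; fixed 664; total 1310.
{Alpha, Bravo, Charlie, Delta}: R1→Delta 4·20=80, R2→Bravo 2·20=40, R3→Charlie 2·13=26, R4→Bravo 4·13=52, R5→Delta 6·12=72, R6→Bravo 2·4=8, R7→Charlie 7·14=98. Service 376; fixed 1899; total 2275.
No other subset beats 1061.

Open Alpha only; minimum total cost 1061.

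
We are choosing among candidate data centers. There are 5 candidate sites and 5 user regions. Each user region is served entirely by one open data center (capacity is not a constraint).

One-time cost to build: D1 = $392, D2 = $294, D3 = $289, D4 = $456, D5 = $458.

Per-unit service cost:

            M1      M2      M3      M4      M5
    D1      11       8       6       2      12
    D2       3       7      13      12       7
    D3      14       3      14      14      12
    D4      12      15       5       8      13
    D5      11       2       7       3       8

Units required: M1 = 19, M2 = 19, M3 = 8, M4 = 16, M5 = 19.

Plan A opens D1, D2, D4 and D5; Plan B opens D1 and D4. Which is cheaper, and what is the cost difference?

Plan B is cheaper by 391.

Plan A: {D1, D2, D4, D5}: M1→D2 3·19=57, M2→D5 2·19=38, M3→D4 5·8=40, M4→D1 2·16=32, M5→D2 7·19=133. Service 300; fixed 1600; total 1900.
Plan B: {D1, D4}: M1→D1 11·19=209, M2→D1 8·19=152, M3→D4 5·8=40, M4→D1 2·16=32, M5→D1 12·19=228. Service 661; fixed 848; total 1509.
Difference: |1900 − 1509| = 391.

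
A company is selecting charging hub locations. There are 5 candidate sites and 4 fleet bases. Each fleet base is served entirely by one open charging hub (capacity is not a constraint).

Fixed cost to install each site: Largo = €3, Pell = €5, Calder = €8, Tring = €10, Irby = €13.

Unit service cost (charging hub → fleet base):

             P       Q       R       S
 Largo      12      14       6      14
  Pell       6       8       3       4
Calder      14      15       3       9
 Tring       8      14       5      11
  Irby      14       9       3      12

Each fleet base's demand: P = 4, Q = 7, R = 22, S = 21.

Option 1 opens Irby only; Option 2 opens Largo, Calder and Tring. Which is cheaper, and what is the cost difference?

Option 2 is cheaper by 44.

Option 1: {Irby}: P→Irby 14·4=56, Q→Irby 9·7=63, R→Irby 3·22=66, S→Irby 12·21=252. Service 437; fixed 13; total 450.
Option 2: {Largo, Calder, Tring}: P→Tring 8·4=32, Q→Largo 14·7=98, R→Calder 3·22=66, S→Calder 9·21=189. Service 385; fixed 21; total 406.
Difference: |450 − 406| = 44.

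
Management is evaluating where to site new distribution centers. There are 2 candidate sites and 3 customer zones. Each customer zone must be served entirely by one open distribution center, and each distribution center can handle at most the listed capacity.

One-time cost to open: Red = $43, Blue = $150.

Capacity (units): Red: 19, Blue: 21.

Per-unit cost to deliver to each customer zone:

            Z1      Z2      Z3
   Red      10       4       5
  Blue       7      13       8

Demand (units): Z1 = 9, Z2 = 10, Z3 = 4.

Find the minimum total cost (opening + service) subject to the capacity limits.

Minimum total cost: 316

Open {Red, Blue}: Z1→Blue 7·9=63, Z2→Red 4·10=40, Z3→Red 5·4=20.
Loads: Red carries 14/19, Blue carries 9/21. Service 123; fixed 193; total 316.
Next best feasible plan costs 328.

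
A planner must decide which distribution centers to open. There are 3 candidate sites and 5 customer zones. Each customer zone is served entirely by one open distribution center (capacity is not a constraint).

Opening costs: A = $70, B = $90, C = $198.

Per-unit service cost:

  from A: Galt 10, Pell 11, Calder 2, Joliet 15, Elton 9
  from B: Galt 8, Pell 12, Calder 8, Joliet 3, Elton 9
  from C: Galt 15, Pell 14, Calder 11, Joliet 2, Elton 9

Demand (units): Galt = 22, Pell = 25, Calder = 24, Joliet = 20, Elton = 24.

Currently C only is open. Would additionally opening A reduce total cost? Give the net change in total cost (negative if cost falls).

Yes — net change −331 (cost falls by 331).

Current service cost with {C}: 1200.
Adding A: each customer zone re-picks its cheapest; new service cost 799, saving 401.
Extra fixed cost: 70. Net change = 70 − 401 = -331.
(Totals: 1398 → 1067.)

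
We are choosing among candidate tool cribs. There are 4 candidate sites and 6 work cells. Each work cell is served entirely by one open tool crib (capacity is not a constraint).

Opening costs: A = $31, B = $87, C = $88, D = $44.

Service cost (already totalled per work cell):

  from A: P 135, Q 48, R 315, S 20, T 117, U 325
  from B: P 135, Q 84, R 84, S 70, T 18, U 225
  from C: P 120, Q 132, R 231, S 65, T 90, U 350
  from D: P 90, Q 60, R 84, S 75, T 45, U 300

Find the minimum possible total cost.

For any fixed open set, each work cell goes to its cheapest open site; total = fixed + service.
{A, B, D}: P→D 90, Q→A 48, R→B 84, S→A 20, T→B 18, U→B 225. Service 485; fixed 162; total 647.
{A, B}: P→A 135, Q→A 48, R→B 84, S→A 20, T→B 18, U→B 225. Service 530; fixed 118; total 648.
{A, D}: service 587 + fixed 75 = 662
{A, B, C, D}: service 485 + fixed 250 = 735
(All 15 nonempty subsets were checked; A, B and D is lowest.)

Minimum total cost: 647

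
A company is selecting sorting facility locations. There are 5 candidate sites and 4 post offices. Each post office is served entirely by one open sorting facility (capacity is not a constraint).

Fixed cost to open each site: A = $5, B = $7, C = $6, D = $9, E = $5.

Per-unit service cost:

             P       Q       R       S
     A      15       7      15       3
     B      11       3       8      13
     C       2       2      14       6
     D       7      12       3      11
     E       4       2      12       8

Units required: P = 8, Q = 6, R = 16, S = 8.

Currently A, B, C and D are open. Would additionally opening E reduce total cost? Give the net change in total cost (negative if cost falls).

Current service cost with {A, B, C, D}: 100.
Adding E: each post office re-picks its cheapest; new service cost 100, saving 0.
Extra fixed cost: 5. Net change = 5 − 0 = 5.
(Totals: 127 → 132.)

No — net change +5 (cost rises by 5).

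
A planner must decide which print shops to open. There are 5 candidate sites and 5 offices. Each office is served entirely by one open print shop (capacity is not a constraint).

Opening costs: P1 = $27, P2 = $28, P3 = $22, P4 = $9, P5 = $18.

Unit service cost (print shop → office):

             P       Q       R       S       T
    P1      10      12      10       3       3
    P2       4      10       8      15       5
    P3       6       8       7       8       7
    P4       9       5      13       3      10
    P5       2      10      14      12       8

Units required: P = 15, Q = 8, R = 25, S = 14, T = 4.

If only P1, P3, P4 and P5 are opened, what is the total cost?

Total cost: 375

Each office is assigned to its cheapest site among the open ones.
{P1, P3, P4, P5}: P→P5 2·15=30, Q→P4 5·8=40, R→P3 7·25=175, S→P1 3·14=42, T→P1 3·4=12. Service 299; fixed 76; total 375.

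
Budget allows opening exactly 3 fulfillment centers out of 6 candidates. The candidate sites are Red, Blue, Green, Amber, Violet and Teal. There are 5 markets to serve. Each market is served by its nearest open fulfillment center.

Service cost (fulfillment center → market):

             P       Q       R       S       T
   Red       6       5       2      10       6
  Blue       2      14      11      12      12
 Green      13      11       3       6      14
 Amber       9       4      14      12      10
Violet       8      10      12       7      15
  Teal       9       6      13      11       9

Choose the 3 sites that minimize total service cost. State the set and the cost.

Choose Red, Blue and Green; total service cost 21.

With exactly 3 open, each market uses its cheapest among the chosen.
{Red, Blue, Green}: P→Blue 2, Q→Red 5, R→Red 2, S→Green 6, T→Red 6. Service cost 21.
{Red, Blue, Violet}: service cost 22
{Red, Blue, Amber}: service cost 24
Among all 20 size-3 choices, {Red, Blue, Green} is lowest.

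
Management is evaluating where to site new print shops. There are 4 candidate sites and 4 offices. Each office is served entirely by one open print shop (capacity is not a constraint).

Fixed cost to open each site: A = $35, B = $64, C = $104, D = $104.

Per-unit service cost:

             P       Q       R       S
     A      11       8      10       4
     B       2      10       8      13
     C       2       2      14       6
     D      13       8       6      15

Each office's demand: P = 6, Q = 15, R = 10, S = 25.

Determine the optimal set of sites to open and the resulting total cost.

For any fixed open set, each office goes to its cheapest open site; total = fixed + service.
{A, C}: P→C 2·6=12, Q→C 2·15=30, R→A 10·10=100, S→A 4·25=100. Service 242; fixed 139; total 381.
{A, B}: service 312 + fixed 99 = 411
{A}: P→A 11·6=66, Q→A 8·15=120, R→A 10·10=100, S→A 4·25=100. Service 386; fixed 35; total 421.
{A, B, C, D}: P→B 2·6=12, Q→C 2·15=30, R→D 6·10=60, S→A 4·25=100. Service 202; fixed 307; total 509.
(All 15 nonempty subsets were checked; A and C is lowest.)

Open A and C; minimum total cost 381.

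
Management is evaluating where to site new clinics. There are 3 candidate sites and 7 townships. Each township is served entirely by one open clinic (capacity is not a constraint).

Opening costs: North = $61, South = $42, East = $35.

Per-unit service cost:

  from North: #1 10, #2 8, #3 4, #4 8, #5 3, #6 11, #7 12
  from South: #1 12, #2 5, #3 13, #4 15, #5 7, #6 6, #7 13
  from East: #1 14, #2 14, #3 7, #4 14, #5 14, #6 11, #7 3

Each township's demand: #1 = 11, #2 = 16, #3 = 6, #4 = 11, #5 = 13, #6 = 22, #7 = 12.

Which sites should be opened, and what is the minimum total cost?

For any fixed open set, each township goes to its cheapest open site; total = fixed + service.
{North, South, East}: #1→North 10·11=110, #2→South 5·16=80, #3→North 4·6=24, #4→North 8·11=88, #5→North 3·13=39, #6→South 6·22=132, #7→East 3·12=36. Service 509; fixed 138; total 647.
{North, South}: service 617 + fixed 103 = 720
{South, East}: service 667 + fixed 77 = 744
{East}: #1→East 14·11=154, #2→East 14·16=224, #3→East 7·6=42, #4→East 14·11=154, #5→East 14·13=182, #6→East 11·22=242, #7→East 3·12=36. Service 1034; fixed 35; total 1069.
(All 7 nonempty subsets were checked; North, South and East is lowest.)

Open North, South and East; minimum total cost 647.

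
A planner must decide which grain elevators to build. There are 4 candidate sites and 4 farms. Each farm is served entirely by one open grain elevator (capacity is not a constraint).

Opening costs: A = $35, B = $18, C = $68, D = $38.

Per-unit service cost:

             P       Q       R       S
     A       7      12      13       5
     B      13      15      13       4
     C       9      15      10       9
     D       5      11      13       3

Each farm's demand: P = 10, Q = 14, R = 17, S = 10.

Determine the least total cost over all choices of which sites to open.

Minimum total cost: 493

For any fixed open set, each farm goes to its cheapest open site; total = fixed + service.
{D}: P→D 5·10=50, Q→D 11·14=154, R→D 13·17=221, S→D 3·10=30. Service 455; fixed 38; total 493.
{C, D}: service 404 + fixed 106 = 510
{B, D}: service 455 + fixed 56 = 511
{A, B, C, D}: P→D 5·10=50, Q→D 11·14=154, R→C 10·17=170, S→D 3·10=30. Service 404; fixed 159; total 563.
No other subset beats 493.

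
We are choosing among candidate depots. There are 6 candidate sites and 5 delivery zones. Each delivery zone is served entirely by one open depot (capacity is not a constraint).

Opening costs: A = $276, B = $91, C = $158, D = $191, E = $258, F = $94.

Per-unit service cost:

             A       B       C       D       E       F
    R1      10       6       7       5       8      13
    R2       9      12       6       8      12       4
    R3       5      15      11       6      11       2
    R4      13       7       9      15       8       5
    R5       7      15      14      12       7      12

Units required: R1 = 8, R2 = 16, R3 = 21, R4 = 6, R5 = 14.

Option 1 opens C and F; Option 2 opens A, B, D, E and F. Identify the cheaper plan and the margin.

Option 1: {C, F}: R1→C 7·8=56, R2→F 4·16=64, R3→F 2·21=42, R4→F 5·6=30, R5→F 12·14=168. Service 360; fixed 252; total 612.
Option 2: {A, B, D, E, F}: R1→D 5·8=40, R2→F 4·16=64, R3→F 2·21=42, R4→F 5·6=30, R5→A 7·14=98. Service 274; fixed 910; total 1184.
Difference: |612 − 1184| = 572.

Option 1 is cheaper by 572.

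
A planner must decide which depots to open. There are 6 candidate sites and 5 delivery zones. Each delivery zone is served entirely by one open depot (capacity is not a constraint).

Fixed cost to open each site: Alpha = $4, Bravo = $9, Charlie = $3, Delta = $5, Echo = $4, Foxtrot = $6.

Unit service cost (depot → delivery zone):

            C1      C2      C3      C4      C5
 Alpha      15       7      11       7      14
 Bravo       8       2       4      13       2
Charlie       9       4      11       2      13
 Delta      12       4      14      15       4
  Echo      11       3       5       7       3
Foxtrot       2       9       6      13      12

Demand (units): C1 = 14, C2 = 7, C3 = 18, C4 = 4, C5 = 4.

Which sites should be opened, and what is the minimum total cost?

For any fixed open set, each delivery zone goes to its cheapest open site; total = fixed + service.
{Bravo, Charlie, Foxtrot}: C1→Foxtrot 2·14=28, C2→Bravo 2·7=14, C3→Bravo 4·18=72, C4→Charlie 2·4=8, C5→Bravo 2·4=8. Service 130; fixed 18; total 148.
{Alpha, Bravo, Charlie, Foxtrot}: C1→Foxtrot 2·14=28, C2→Bravo 2·7=14, C3→Bravo 4·18=72, C4→Charlie 2·4=8, C5→Bravo 2·4=8. Service 130; fixed 22; total 152.
{Bravo, Charlie, Echo, Foxtrot}: service 130 + fixed 22 = 152
{Alpha, Bravo, Charlie, Delta, Echo, Foxtrot}: C1→Foxtrot 2·14=28, C2→Bravo 2·7=14, C3→Bravo 4·18=72, C4→Charlie 2·4=8, C5→Bravo 2·4=8. Service 130; fixed 31; total 161.
No other subset beats 148.

Open Bravo, Charlie and Foxtrot; minimum total cost 148.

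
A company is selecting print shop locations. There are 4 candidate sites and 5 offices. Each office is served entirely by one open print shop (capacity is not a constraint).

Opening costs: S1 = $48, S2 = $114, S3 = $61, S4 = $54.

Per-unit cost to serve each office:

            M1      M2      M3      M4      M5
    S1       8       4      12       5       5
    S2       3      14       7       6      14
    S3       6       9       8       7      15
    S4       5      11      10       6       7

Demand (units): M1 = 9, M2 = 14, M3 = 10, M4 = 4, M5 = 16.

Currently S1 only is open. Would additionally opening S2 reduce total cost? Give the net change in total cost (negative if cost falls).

Current service cost with {S1}: 348.
Adding S2: each office re-picks its cheapest; new service cost 253, saving 95.
Extra fixed cost: 114. Net change = 114 − 95 = 19.
(Totals: 396 → 415.)

No — net change +19 (cost rises by 19).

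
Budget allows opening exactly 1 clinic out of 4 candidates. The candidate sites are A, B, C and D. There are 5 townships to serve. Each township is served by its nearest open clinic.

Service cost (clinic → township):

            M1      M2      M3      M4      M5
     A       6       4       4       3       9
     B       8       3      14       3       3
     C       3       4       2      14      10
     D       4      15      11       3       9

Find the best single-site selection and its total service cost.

Choose A only; total service cost 26.

With exactly 1 open, each township uses its cheapest among the chosen.
{A}: M1→A 6, M2→A 4, M3→A 4, M4→A 3, M5→A 9. Service cost 26.
{B}: service cost 31
{C}: service cost 33
Among all 4 size-1 choices, {A} is lowest.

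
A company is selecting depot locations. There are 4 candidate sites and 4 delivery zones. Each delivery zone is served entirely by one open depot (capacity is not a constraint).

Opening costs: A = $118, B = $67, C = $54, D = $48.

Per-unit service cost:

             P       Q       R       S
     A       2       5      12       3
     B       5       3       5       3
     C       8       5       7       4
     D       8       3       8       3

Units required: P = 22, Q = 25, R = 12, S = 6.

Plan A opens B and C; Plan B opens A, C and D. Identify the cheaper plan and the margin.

Plan A: {B, C}: P→B 5·22=110, Q→B 3·25=75, R→B 5·12=60, S→B 3·6=18. Service 263; fixed 121; total 384.
Plan B: {A, C, D}: P→A 2·22=44, Q→D 3·25=75, R→C 7·12=84, S→A 3·6=18. Service 221; fixed 220; total 441.
Difference: |384 − 441| = 57.

Plan A is cheaper by 57.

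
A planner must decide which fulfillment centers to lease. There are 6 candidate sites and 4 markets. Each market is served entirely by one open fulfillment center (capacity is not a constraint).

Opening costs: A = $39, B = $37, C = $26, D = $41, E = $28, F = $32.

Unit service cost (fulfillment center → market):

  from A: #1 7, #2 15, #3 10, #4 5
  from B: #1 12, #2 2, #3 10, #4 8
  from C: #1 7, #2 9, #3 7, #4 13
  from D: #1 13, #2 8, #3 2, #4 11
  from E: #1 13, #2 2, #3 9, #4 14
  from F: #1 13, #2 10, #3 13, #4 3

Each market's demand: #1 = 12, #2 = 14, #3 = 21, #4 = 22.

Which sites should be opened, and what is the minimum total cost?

For any fixed open set, each market goes to its cheapest open site; total = fixed + service.
{C, D, E, F}: #1→C 7·12=84, #2→E 2·14=28, #3→D 2·21=42, #4→F 3·22=66. Service 220; fixed 127; total 347.
{B, C, D, F}: service 220 + fixed 136 = 356
{A, D, E, F}: service 220 + fixed 140 = 360
{A, B, C, D, E, F}: service 220 + fixed 203 = 423
No other subset beats 347.

Open C, D, E and F; minimum total cost 347.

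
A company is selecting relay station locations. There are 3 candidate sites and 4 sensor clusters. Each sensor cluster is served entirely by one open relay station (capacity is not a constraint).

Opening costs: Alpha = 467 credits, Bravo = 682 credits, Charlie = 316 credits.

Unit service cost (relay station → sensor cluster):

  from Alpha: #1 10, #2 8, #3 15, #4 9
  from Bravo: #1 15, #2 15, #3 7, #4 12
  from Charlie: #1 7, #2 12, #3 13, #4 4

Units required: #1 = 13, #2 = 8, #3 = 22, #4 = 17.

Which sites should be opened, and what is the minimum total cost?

For any fixed open set, each sensor cluster goes to its cheapest open site; total = fixed + service.
{Charlie}: #1→Charlie 7·13=91, #2→Charlie 12·8=96, #3→Charlie 13·22=286, #4→Charlie 4·17=68. Service 541; fixed 316; total 857.
{Alpha}: service 677 + fixed 467 = 1144
{Alpha, Charlie}: service 509 + fixed 783 = 1292
{Alpha, Bravo, Charlie}: service 377 + fixed 1465 = 1842
No other subset beats 857.

Open Charlie only; minimum total cost 857.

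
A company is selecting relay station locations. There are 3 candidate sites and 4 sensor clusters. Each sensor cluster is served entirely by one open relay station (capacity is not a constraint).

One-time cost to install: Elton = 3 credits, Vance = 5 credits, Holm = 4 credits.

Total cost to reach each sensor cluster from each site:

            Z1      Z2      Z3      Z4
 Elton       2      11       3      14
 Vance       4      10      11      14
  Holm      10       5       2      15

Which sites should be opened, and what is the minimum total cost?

Open Elton and Holm; minimum total cost 30.

For any fixed open set, each sensor cluster goes to its cheapest open site; total = fixed + service.
{Elton, Holm}: Z1→Elton 2, Z2→Holm 5, Z3→Holm 2, Z4→Elton 14. Service 23; fixed 7; total 30.
{Elton}: service 30 + fixed 3 = 33
{Vance, Holm}: service 25 + fixed 9 = 34
{Elton, Vance, Holm}: service 23 + fixed 12 = 35
No other subset beats 30.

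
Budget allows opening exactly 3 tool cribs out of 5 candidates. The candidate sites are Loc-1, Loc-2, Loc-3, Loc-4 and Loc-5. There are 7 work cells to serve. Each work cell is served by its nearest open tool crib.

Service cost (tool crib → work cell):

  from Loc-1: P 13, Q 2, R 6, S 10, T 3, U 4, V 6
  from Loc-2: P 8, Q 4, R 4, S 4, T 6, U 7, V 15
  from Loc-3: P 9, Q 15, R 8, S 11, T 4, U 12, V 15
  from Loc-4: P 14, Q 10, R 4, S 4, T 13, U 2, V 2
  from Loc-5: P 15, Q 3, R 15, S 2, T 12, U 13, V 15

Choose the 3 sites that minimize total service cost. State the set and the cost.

With exactly 3 open, each work cell uses its cheapest among the chosen.
{Loc-1, Loc-2, Loc-4}: P→Loc-2 8, Q→Loc-1 2, R→Loc-2 4, S→Loc-2 4, T→Loc-1 3, U→Loc-4 2, V→Loc-4 2. Service cost 25.
{Loc-1, Loc-3, Loc-4}: service cost 26
{Loc-3, Loc-4, Loc-5}: service cost 26
Among all 10 size-3 choices, {Loc-1, Loc-2, Loc-4} is lowest.

Choose Loc-1, Loc-2 and Loc-4; total service cost 25.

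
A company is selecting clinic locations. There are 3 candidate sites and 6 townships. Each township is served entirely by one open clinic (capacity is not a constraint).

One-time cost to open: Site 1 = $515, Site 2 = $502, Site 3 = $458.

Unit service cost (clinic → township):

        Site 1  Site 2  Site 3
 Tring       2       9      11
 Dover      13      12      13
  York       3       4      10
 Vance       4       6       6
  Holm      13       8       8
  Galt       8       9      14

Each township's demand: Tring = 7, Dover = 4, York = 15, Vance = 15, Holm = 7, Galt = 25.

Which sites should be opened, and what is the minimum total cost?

Open Site 1 only; minimum total cost 977.

For any fixed open set, each township goes to its cheapest open site; total = fixed + service.
{Site 1}: Tring→Site 1 2·7=14, Dover→Site 1 13·4=52, York→Site 1 3·15=45, Vance→Site 1 4·15=60, Holm→Site 1 13·7=91, Galt→Site 1 8·25=200. Service 462; fixed 515; total 977.
{Site 2}: service 542 + fixed 502 = 1044
{Site 3}: service 775 + fixed 458 = 1233
{Site 1, Site 2, Site 3}: service 423 + fixed 1475 = 1898
No other subset beats 977.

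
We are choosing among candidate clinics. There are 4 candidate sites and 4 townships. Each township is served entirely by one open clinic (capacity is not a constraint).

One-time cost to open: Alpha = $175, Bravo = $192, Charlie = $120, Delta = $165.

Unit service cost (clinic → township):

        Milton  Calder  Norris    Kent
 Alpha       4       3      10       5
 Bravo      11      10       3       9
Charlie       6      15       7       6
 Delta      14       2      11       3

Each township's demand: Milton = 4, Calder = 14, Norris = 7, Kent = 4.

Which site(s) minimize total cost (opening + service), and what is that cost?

Open Alpha only; minimum total cost 323.

For any fixed open set, each township goes to its cheapest open site; total = fixed + service.
{Alpha}: Milton→Alpha 4·4=16, Calder→Alpha 3·14=42, Norris→Alpha 10·7=70, Kent→Alpha 5·4=20. Service 148; fixed 175; total 323.
{Delta}: service 173 + fixed 165 = 338
{Charlie, Delta}: service 113 + fixed 285 = 398
{Alpha, Bravo, Charlie, Delta}: service 77 + fixed 652 = 729
No other subset beats 323.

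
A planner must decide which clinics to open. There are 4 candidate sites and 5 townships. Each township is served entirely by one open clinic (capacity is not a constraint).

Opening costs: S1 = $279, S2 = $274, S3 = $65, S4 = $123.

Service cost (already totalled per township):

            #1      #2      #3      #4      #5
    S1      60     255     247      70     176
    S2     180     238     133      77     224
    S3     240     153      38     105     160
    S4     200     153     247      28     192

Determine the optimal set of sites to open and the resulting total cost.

For any fixed open set, each township goes to its cheapest open site; total = fixed + service.
{S3}: #1→S3 240, #2→S3 153, #3→S3 38, #4→S3 105, #5→S3 160. Service 696; fixed 65; total 761.
{S3, S4}: service 579 + fixed 188 = 767
{S1, S3}: service 481 + fixed 344 = 825
{S1, S2, S3, S4}: #1→S1 60, #2→S3 153, #3→S3 38, #4→S4 28, #5→S3 160. Service 439; fixed 741; total 1180.
No other subset beats 761.

Open S3 only; minimum total cost 761.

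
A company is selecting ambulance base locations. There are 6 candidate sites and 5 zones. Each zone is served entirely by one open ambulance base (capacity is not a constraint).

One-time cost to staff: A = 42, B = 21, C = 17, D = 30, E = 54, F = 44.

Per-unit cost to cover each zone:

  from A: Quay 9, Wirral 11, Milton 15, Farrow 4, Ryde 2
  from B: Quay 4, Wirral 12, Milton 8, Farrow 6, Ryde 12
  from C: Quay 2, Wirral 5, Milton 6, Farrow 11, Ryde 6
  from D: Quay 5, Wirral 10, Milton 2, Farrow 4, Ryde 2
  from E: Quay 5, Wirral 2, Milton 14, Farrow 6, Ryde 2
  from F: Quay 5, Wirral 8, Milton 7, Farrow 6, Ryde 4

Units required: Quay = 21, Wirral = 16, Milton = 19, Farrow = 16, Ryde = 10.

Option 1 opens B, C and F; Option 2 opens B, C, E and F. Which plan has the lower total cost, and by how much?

Option 2 is cheaper by 14.

Option 1: {B, C, F}: Quay→C 2·21=42, Wirral→C 5·16=80, Milton→C 6·19=114, Farrow→B 6·16=96, Ryde→F 4·10=40. Service 372; fixed 82; total 454.
Option 2: {B, C, E, F}: Quay→C 2·21=42, Wirral→E 2·16=32, Milton→C 6·19=114, Farrow→B 6·16=96, Ryde→E 2·10=20. Service 304; fixed 136; total 440.
Difference: |454 − 440| = 14.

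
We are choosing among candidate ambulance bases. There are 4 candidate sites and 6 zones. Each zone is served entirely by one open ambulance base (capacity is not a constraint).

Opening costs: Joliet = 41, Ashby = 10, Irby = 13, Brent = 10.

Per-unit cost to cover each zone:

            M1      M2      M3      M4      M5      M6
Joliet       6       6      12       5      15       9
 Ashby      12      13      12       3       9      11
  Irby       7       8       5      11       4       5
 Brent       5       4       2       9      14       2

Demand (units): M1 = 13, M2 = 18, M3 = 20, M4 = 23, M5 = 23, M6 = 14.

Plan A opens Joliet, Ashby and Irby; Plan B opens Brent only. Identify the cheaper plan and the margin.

Plan A is cheaper by 163.

Plan A: {Joliet, Ashby, Irby}: M1→Joliet 6·13=78, M2→Joliet 6·18=108, M3→Irby 5·20=100, M4→Ashby 3·23=69, M5→Irby 4·23=92, M6→Irby 5·14=70. Service 517; fixed 64; total 581.
Plan B: {Brent}: M1→Brent 5·13=65, M2→Brent 4·18=72, M3→Brent 2·20=40, M4→Brent 9·23=207, M5→Brent 14·23=322, M6→Brent 2·14=28. Service 734; fixed 10; total 744.
Difference: |581 − 744| = 163.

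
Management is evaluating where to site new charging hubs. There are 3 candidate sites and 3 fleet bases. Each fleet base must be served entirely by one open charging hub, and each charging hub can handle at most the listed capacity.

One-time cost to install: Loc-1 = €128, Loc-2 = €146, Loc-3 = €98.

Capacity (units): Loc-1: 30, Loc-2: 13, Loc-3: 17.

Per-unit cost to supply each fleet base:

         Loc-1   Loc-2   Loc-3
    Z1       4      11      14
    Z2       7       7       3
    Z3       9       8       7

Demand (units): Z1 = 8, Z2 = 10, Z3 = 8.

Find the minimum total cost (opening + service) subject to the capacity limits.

Minimum total cost: 302

Open {Loc-1}: Z1→Loc-1 4·8=32, Z2→Loc-1 7·10=70, Z3→Loc-1 9·8=72.
Loads: Loc-1 carries 26/30. Service 174; fixed 128; total 302.
Next best feasible plan costs 360.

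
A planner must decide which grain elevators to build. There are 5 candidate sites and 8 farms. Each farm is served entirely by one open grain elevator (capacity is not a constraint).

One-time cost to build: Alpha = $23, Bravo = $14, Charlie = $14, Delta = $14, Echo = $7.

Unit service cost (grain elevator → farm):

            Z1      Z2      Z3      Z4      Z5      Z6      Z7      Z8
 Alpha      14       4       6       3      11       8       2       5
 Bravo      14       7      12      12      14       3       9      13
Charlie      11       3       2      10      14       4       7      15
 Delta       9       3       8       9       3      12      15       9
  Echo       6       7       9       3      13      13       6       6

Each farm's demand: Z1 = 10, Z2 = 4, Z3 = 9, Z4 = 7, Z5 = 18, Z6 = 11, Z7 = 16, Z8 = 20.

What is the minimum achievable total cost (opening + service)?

For any fixed open set, each farm goes to its cheapest open site; total = fixed + service.
{Alpha, Charlie, Delta, Echo}: Z1→Echo 6·10=60, Z2→Charlie 3·4=12, Z3→Charlie 2·9=18, Z4→Alpha 3·7=21, Z5→Delta 3·18=54, Z6→Charlie 4·11=44, Z7→Alpha 2·16=32, Z8→Alpha 5·20=100. Service 341; fixed 58; total 399.
{Alpha, Bravo, Charlie, Delta, Echo}: service 330 + fixed 72 = 402
{Alpha, Charlie, Delta}: Z1→Delta 9·10=90, Z2→Charlie 3·4=12, Z3→Charlie 2·9=18, Z4→Alpha 3·7=21, Z5→Delta 3·18=54, Z6→Charlie 4·11=44, Z7→Alpha 2·16=32, Z8→Alpha 5·20=100. Service 371; fixed 51; total 422.
{Echo}: Z1→Echo 6·10=60, Z2→Echo 7·4=28, Z3→Echo 9·9=81, Z4→Echo 3·7=21, Z5→Echo 13·18=234, Z6→Echo 13·11=143, Z7→Echo 6·16=96, Z8→Echo 6·20=120. Service 783; fixed 7; total 790.
No other subset beats 399.

Minimum total cost: 399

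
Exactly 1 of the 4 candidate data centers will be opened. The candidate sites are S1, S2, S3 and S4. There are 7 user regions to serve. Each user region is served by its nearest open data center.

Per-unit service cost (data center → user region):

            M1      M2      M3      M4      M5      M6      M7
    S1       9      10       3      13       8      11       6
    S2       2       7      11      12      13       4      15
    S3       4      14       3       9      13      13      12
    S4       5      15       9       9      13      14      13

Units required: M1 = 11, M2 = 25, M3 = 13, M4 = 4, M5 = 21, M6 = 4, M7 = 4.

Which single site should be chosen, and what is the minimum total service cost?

Choose S1 only; total service cost 676.

With exactly 1 open, each user region uses its cheapest among the chosen.
{S1}: M1→S1 9·11=99, M2→S1 10·25=250, M3→S1 3·13=39, M4→S1 13·4=52, M5→S1 8·21=168, M6→S1 11·4=44, M7→S1 6·4=24. Service cost 676.
{S2}: service cost 737
{S3}: service cost 842
Among all 4 size-1 choices, {S1} is lowest.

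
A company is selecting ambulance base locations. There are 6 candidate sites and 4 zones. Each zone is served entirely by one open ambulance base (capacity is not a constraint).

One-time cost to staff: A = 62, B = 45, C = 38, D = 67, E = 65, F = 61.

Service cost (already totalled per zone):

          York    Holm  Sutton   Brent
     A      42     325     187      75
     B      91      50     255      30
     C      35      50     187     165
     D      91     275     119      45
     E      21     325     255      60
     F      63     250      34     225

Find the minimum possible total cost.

Minimum total cost: 283

For any fixed open set, each zone goes to its cheapest open site; total = fixed + service.
{B, F}: York→F 63, Holm→B 50, Sutton→F 34, Brent→B 30. Service 177; fixed 106; total 283.
{B, C, F}: York→C 35, Holm→B 50, Sutton→F 34, Brent→B 30. Service 149; fixed 144; total 293.
{B, E, F}: York→E 21, Holm→B 50, Sutton→F 34, Brent→B 30. Service 135; fixed 171; total 306.
{A, B, C, D, E, F}: service 135 + fixed 338 = 473
No other subset beats 283.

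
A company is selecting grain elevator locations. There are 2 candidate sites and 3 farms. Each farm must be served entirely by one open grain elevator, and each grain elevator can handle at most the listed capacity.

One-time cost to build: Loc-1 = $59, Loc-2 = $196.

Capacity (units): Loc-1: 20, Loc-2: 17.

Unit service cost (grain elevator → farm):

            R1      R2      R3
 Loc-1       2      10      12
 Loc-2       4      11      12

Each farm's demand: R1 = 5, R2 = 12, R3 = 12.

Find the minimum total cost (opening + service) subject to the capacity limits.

Minimum total cost: 529

Open {Loc-1, Loc-2}: R1→Loc-1 2·5=10, R2→Loc-1 10·12=120, R3→Loc-2 12·12=144.
Loads: Loc-1 carries 17/20, Loc-2 carries 12/17. Service 274; fixed 255; total 529.
Next best feasible plan costs 539.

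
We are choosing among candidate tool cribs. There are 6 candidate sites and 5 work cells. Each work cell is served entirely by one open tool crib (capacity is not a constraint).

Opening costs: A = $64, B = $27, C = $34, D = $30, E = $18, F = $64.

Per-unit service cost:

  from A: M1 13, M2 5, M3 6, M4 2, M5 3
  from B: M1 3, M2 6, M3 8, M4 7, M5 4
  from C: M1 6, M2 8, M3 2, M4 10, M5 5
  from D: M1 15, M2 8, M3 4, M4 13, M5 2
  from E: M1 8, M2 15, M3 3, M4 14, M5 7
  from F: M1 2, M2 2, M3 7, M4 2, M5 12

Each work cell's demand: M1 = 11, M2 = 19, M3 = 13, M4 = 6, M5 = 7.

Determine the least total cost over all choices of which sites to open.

Minimum total cost: 231

For any fixed open set, each work cell goes to its cheapest open site; total = fixed + service.
{C, F}: M1→F 2·11=22, M2→F 2·19=38, M3→C 2·13=26, M4→F 2·6=12, M5→C 5·7=35. Service 133; fixed 98; total 231.
{D, F}: service 138 + fixed 94 = 232
{D, E, F}: M1→F 2·11=22, M2→F 2·19=38, M3→E 3·13=39, M4→F 2·6=12, M5→D 2·7=14. Service 125; fixed 112; total 237.
{A, B, C, D, E, F}: service 112 + fixed 237 = 349
No other subset beats 231.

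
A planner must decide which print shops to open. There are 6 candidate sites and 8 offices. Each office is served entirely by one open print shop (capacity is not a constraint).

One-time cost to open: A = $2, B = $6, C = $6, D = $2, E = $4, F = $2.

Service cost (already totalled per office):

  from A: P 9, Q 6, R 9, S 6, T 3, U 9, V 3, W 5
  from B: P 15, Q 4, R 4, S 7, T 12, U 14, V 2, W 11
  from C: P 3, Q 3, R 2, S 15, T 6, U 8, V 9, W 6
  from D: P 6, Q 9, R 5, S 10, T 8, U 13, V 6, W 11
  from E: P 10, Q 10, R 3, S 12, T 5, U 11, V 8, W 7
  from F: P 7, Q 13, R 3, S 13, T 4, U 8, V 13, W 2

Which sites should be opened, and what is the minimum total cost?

Open A, C and F; minimum total cost 40.

For any fixed open set, each office goes to its cheapest open site; total = fixed + service.
{A, C, F}: P→C 3, Q→C 3, R→C 2, S→A 6, T→A 3, U→C 8, V→A 3, W→F 2. Service 30; fixed 10; total 40.
{A, C}: P→C 3, Q→C 3, R→C 2, S→A 6, T→A 3, U→C 8, V→A 3, W→A 5. Service 33; fixed 8; total 41.
{A, C, D, F}: P→C 3, Q→C 3, R→C 2, S→A 6, T→A 3, U→C 8, V→A 3, W→F 2. Service 30; fixed 12; total 42.
{A, B, C, D, E, F}: service 29 + fixed 22 = 51
No other subset beats 40.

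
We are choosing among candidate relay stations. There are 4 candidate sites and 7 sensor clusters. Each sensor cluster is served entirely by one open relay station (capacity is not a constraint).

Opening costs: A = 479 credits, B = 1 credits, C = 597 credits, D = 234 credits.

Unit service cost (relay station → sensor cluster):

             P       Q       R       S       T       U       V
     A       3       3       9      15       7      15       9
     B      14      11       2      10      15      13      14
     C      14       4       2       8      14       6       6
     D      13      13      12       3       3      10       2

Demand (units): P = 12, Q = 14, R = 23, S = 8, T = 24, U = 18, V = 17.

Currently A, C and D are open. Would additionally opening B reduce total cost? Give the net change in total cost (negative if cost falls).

Current service cost with {A, C, D}: 362.
Adding B: each sensor cluster re-picks its cheapest; new service cost 362, saving 0.
Extra fixed cost: 1. Net change = 1 − 0 = 1.
(Totals: 1672 → 1673.)

No — net change +1 (cost rises by 1).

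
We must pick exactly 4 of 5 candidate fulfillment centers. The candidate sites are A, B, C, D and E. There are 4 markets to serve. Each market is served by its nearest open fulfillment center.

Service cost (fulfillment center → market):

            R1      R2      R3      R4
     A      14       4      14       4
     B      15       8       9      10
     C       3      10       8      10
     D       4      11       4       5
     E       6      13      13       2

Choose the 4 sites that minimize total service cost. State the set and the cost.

Choose A, C, D and E; total service cost 13.

With exactly 4 open, each market uses its cheapest among the chosen.
{A, C, D, E}: R1→C 3, R2→A 4, R3→D 4, R4→E 2. Service cost 13.
{A, B, D, E}: service cost 14
{A, B, C, D}: service cost 15
Among all 5 size-4 choices, {A, C, D, E} is lowest.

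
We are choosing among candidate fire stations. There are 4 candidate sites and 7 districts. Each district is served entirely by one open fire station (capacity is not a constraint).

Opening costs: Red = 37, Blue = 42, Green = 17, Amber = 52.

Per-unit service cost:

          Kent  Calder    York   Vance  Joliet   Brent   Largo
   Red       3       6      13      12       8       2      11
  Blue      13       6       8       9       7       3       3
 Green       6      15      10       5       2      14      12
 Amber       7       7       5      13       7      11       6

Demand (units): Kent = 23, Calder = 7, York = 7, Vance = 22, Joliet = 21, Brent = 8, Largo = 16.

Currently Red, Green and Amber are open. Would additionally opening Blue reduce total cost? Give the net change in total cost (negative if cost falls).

Current service cost with {Red, Green, Amber}: 410.
Adding Blue: each district re-picks its cheapest; new service cost 362, saving 48.
Extra fixed cost: 42. Net change = 42 − 48 = -6.
(Totals: 516 → 510.)

Yes — net change −6 (cost falls by 6).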